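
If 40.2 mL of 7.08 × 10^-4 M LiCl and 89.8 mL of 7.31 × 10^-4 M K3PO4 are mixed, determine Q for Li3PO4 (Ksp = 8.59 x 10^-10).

Total volume = 40.2 + 89.8 = 130 mL.
[Li^+] = 7.08 × 10^-4 × (40.2/130) = 2.189 × 10^-4 M
[PO4^3-] = 7.31 × 10^-4 × (89.8/130) = 5.050 x 10^-4 M
Li3PO4(s) <=> 3 Li^+(aq) + PO4^3-(aq), so Q = [Li^+]^3[PO4^3-]
Q = (2.189 x 10^-4)^3(5.050 × 10^-4) = 5.30 × 10^-15
Q < Ksp, so no precipitate of Li3PO4 forms.

Q ≈ 5.30 x 10^-15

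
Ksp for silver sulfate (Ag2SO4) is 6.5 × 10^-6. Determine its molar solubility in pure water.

s ≈ 1.2 × 10^-2 M

Ag2SO4(s) <=> 2 Ag^+(aq) + SO4^2-(aq)
Ksp = [Ag^+]^2[SO4^2-]
If s mol/L of Ag2SO4 dissolves, [Ag^+] = 2s and [SO4^2-] = s.
Substituting: Ksp = (2s)^2s = 4s^3
s = (6.5 × 10^-6 / 4)^(1/3) = 1.2 × 10^-2 M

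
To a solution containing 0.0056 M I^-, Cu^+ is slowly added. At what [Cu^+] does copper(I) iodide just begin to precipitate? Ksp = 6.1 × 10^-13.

CuI(s) <=> Cu^+(aq) + I^-(aq)
Ksp = [Cu^+][I^-]
Precipitation begins when Q = Ksp. With [I^-] = 0.0056 M:
6.1 × 10^-13 = (0.0056) × [Cu^+]
[Cu^+] = (6.1 × 10^-13 / 5.6 × 10^-3) = 1.1 × 10^-10 M

[Cu^+] = 1.1 × 10^-10 M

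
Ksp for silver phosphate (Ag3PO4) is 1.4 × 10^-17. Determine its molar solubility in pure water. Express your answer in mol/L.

Ag3PO4(s) ⇌ 3 Ag^+(aq) + PO4^3-(aq)
Ksp = [Ag^+]^3[PO4^3-]
If s mol/L of Ag3PO4 dissolves, [Ag^+] = 3s and [PO4^3-] = s.
Ksp = (3s)^3s = 27s^4
s^4 = 1.4 × 10^-17 / 27, so s = 2.7 x 10^-5 M

s = 2.7 × 10^-5 M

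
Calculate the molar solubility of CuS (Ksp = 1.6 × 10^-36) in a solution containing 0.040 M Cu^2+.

CuS(s) <=> Cu^2+ + S^2-
Ksp = [Cu^2+][S^2-]
If s mol/L dissolves here, [Cu^2+] = 0.040 + s ≈ 0.040, [S^2-] = s (Ksp is small, so little additional dissolves).
Ksp ≈ 0.040 × s
s = 4.0 × 10^-35 M
Check: s = 4.0 × 10^-35 ≪ 0.040, so the approximation is valid.

s = 4.0e-35 M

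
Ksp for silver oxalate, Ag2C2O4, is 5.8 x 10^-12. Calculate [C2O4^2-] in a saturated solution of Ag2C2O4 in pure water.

Ag2C2O4(s) <=> 2 Ag^+(aq) + C2O4^2-(aq)
Ksp = [Ag^+]^2[C2O4^2-]
For each mole of Ag2C2O4 that dissolves: [Ag^+] = 2s, [C2O4^2-] = s.
Substituting: Ksp = (2s)^2s = 4s^3
s^3 = 5.8 x 10^-12 / 4, so s = 1.13 x 10^-4 M
[C2O4^2-] = s = 1.1 × 10^-4 M

[C2O4^2-] = 1.1e-4 M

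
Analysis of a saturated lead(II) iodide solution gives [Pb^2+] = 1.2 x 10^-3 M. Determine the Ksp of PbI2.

PbI2(s) ⇌ Pb^2+ + 2 I^-
Stoichiometry gives [I^-] = (2/1)[Pb^2+] = 2.40 × 10^-3 M.
Ksp = [Pb^2+][I^-]^2
Ksp = 1.2 × 10^-3 × (2.40 × 10^-3)^2 = 6.9 × 10^-9

Ksp ≈ 6.9 × 10^-9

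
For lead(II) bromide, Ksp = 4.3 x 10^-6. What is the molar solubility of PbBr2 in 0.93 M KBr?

PbBr2(s) ⇌ Pb^2+ + 2 Br^-
Ksp = [Pb^2+][Br^-]^2
If s mol/L dissolves here, [Pb^2+] = s, [Br^-] = 0.93 + 2s ≈ 0.93 (common-ion effect: Br^- is already 0.93 M).
Ksp ≈ s × (0.93)^2
s = 5.0 × 10^-6 M
Check: 2s = 9.9 × 10^-6 ≪ 0.93, so the approximation is valid.

5.0 × 10^-6 M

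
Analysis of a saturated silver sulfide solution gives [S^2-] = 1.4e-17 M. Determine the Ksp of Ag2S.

Ag2S(s) ⇌ 2 Ag^+(aq) + S^2-(aq)
Stoichiometry gives [Ag^+] = (2/1)[S^2-] = 2.80 × 10^-17 M.
Ksp = [Ag^+]^2[S^2-]
Ksp = (2.80 x 10^-17)^2 × 1.4 x 10^-17 = 1.1 × 10^-50

1.1e-50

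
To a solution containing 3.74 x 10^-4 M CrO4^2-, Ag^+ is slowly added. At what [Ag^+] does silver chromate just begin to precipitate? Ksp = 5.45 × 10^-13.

Ag2CrO4(s) ⇌ 2 Ag^+(aq) + CrO4^2-(aq)
Ksp = [Ag^+]^2[CrO4^2-]
Precipitation begins when Q = Ksp. With [CrO4^2-] = 3.74 x 10^-4 M:
5.45 × 10^-13 = (3.74 x 10^-4) × [Ag^+]^2
[Ag^+] = (5.45 × 10^-13 / 3.74 × 10^-4)^(1/2) = 3.82 x 10^-5 M

3.82 × 10^-5 M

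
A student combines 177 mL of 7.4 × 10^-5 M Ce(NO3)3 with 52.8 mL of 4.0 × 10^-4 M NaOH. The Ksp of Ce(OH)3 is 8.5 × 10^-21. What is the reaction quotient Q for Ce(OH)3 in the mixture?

4.4 x 10^-17

Total volume = 177 + 52.8 = 229.8 mL.
[Ce^3+] = 7.4 x 10^-5 × (177/229.8) = 5.70 × 10^-5 M
[OH^-] = 4.0 x 10^-4 × (52.8/229.8) = 9.19 x 10^-5 M
Ce(OH)3(s) <=> Ce^3+ + 3 OH^-, so Q = [Ce^3+][OH^-]^3
Q = (5.70 x 10^-5)(9.19 x 10^-5)^3 = 4.4 x 10^-17
Q > Ksp, so Ce(OH)3 will precipitate.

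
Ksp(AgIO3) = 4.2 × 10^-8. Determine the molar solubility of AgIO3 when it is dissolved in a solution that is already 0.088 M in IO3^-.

AgIO3(s) ⇌ Ag^+(aq) + IO3^-(aq)
Ksp = [Ag^+][IO3^-]
Let s = moles of AgIO3 that dissolve per litre. [Ag^+] = s, [IO3^-] = 0.088 + s ≈ 0.088 (since the IO3^- already present dominates).
Ksp ≈ s × 0.088
s = 4.8 x 10^-7 M
Check: s = 4.8 x 10^-7 ≪ 0.088, so the approximation is valid.

4.8 × 10^-7 M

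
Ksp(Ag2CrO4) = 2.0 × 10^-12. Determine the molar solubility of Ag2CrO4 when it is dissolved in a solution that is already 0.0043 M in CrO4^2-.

1.1 x 10^-5 M

Ag2CrO4(s) ⇌ 2 Ag^+(aq) + CrO4^2-(aq)
Ksp = [Ag^+]^2[CrO4^2-]
If s mol/L dissolves here, [Ag^+] = 2s, [CrO4^2-] = 0.0043 + s ≈ 0.0043 (common-ion effect: CrO4^2- is already 0.0043 M).
Ksp ≈ (2s)^2 × 0.0043
s = 1.1 × 10^-5 M
Check: s = 1.1 x 10^-5 ≪ 0.0043, so the approximation is valid.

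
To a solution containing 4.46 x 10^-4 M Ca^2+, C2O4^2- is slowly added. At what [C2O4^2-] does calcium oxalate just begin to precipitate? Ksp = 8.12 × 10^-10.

CaC2O4(s) ⇌ Ca^2+(aq) + C2O4^2-(aq)
Ksp = [Ca^2+][C2O4^2-]
Precipitation begins when Q = Ksp. With [Ca^2+] = 4.46 x 10^-4 M:
8.12 × 10^-10 = (4.46 x 10^-4) × [C2O4^2-]
[C2O4^2-] = (8.12 × 10^-10 / 4.46 × 10^-4) = 1.82 x 10^-6 M

[C2O4^2-] ≈ 1.82 × 10^-6 M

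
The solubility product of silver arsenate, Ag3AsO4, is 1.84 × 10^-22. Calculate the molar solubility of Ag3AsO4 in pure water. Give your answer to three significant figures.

Ag3AsO4(s) ⇌ 3 Ag^+(aq) + AsO4^3-(aq)
Ksp = [Ag^+]^3[AsO4^3-]
With molar solubility s: [Ag^+] = 3s, [AsO4^3-] = s.
So Ksp = (3s)^3 × s = 27s^4
s = (1.84 × 10^-22 / 27)^(1/4) = 1.62 × 10^-6 M

s ≈ 1.62 x 10^-6 M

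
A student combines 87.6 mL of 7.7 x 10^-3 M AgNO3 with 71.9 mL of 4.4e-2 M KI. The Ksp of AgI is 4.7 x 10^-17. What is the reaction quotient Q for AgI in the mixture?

Total volume = 87.6 + 71.9 = 159.5 mL.
[Ag^+] = 7.7 x 10^-3 × (87.6/159.5) = 4.23 × 10^-3 M
[I^-] = 4.4 × 10^-2 × (71.9/159.5) = 1.98 × 10^-2 M
AgI(s) ⇌ Ag^+(aq) + I^-(aq), so Q = [Ag^+][I^-]
Q = (4.23 × 10^-3)(1.98 x 10^-2) = 8.4 × 10^-5
Q > Ksp, so AgI will precipitate.

Q ≈ 8.4 × 10^-5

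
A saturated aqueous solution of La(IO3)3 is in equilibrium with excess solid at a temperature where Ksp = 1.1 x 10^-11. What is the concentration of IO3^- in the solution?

La(IO3)3(s) ⇌ La^3+(aq) + 3 IO3^-(aq)
Ksp = [La^3+][IO3^-]^3
If s mol/L of La(IO3)3 dissolves, [La^3+] = s and [IO3^-] = 3s.
So Ksp = s × (3s)^3 = 27s^4
s^4 = 1.1 x 10^-11 / 27, so s = 7.99 × 10^-4 M
[IO3^-] = 3s = 2.4 x 10^-3 M

2.4 x 10^-3 M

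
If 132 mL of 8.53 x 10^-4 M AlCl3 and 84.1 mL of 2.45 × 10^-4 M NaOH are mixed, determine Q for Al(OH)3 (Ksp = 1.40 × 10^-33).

Q ≈ 4.52 x 10^-16

Total volume = 132 + 84.1 = 216.1 mL.
[Al^3+] = 8.53 x 10^-4 × (132/216.1) = 5.210 × 10^-4 M
[OH^-] = 2.45 × 10^-4 × (84.1/216.1) = 9.535 x 10^-5 M
Al(OH)3(s) ⇌ Al^3+ + 3 OH^-, so Q = [Al^3+][OH^-]^3
Q = (5.210 × 10^-4)(9.535 x 10^-5)^3 = 4.52 × 10^-16
Q > Ksp, so Al(OH)3 will precipitate.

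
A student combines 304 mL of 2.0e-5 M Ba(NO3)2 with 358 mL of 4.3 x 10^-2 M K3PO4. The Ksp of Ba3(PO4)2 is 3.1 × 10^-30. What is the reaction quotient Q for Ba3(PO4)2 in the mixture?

4.2 × 10^-19

Total volume = 304 + 358 = 662 mL.
[Ba^2+] = 2.0 × 10^-5 × (304/662) = 9.18 x 10^-6 M
[PO4^3-] = 4.3 × 10^-2 × (358/662) = 2.33 × 10^-2 M
Ba3(PO4)2(s) ⇌ 3 Ba^2+ + 2 PO4^3-, so Q = [Ba^2+]^3[PO4^3-]^2
Q = (9.18 × 10^-6)^3(2.33 × 10^-2)^2 = 4.2 x 10^-19
Q > Ksp, so Ba3(PO4)2 will precipitate.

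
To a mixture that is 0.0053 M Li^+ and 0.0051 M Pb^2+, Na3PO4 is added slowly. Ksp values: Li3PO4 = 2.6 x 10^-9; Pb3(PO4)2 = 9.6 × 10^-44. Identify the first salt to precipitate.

Each salt begins to precipitate when Q = Ksp, i.e. when [PO4^3-] reaches its threshold.
For Li3PO4: 2.6 x 10^-9 = (0.0053)^3 × [PO4^3-]  ⇒  [PO4^3-] = 1.7 × 10^-2 M.
For Pb3(PO4)2: 9.6 × 10^-44 = (0.0051)^3 × [PO4^3-]^2  ⇒  [PO4^3-] = 8.5 x 10^-19 M.
The salt with the lower threshold [PO4^3-] precipitates first: Pb3(PO4)2.

Pb3(PO4)2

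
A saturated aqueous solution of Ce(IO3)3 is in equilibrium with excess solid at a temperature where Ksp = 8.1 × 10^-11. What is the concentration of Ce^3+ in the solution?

1.3 × 10^-3 M

Ce(IO3)3(s) ⇌ Ce^3+(aq) + 3 IO3^-(aq)
Ksp = [Ce^3+][IO3^-]^3
Let s = molar solubility. Then [Ce^3+] = s and [IO3^-] = 3s.
So Ksp = s × (3s)^3 = 27s^4
Solving, s = (8.1 × 10^-11/27)^(1/4) = 1.32 x 10^-3 M
[Ce^3+] = s = 1.3 × 10^-3 M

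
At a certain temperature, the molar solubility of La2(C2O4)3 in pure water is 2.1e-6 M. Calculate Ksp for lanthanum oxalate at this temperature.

La2(C2O4)3(s) ⇌ 2 La^3+ + 3 C2O4^2-
Let s = molar solubility. Then [La^3+] = 2s and [C2O4^2-] = 3s.
Ksp = [La^3+]^2[C2O4^2-]^3
So Ksp = (2s)^2 × (3s)^3 = 108s^5
With s = 2.1 × 10^-6: Ksp = 4.4 x 10^-27

4.4e-27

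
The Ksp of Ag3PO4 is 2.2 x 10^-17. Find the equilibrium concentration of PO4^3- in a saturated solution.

Ag3PO4(s) ⇌ 3 Ag^+(aq) + PO4^3-(aq)
Ksp = [Ag^+]^3[PO4^3-]
If s mol/L of Ag3PO4 dissolves, [Ag^+] = 3s and [PO4^3-] = s.
Substituting: Ksp = (3s)^3s = 27s^4
s = (2.2 x 10^-17 / 27)^(1/4) = 3.00 x 10^-5 M
[PO4^3-] = s = 3.0 × 10^-5 M

[PO4^3-] = 3.0 × 10^-5 M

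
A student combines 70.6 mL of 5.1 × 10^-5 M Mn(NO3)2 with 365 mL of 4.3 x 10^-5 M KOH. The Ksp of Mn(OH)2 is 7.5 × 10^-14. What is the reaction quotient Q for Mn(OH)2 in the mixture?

Total volume = 70.6 + 365 = 435.6 mL.
[Mn^2+] = 5.1 x 10^-5 × (70.6/435.6) = 8.27 × 10^-6 M
[OH^-] = 4.3 × 10^-5 × (365/435.6) = 3.60 x 10^-5 M
Mn(OH)2(s) ⇌ Mn^2+(aq) + 2 OH^-(aq), so Q = [Mn^2+][OH^-]^2
Q = (8.27 x 10^-6)(3.60 × 10^-5)^2 = 1.1 × 10^-14
Q < Ksp, so no precipitate of Mn(OH)2 forms.

Q = 1.1 × 10^-14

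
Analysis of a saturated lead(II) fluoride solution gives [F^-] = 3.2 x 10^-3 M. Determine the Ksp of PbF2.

PbF2(s) ⇌ Pb^2+(aq) + 2 F^-(aq)
Stoichiometry gives [Pb^2+] = (1/2)[F^-] = 1.60 × 10^-3 M.
Ksp = [Pb^2+][F^-]^2
Ksp = 1.60 × 10^-3 × (3.2 × 10^-3)^2 = 1.6 x 10^-8

Ksp = 1.6 × 10^-8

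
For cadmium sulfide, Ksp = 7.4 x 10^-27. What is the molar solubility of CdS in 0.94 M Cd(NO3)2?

CdS(s) ⇌ Cd^2+(aq) + S^2-(aq)
Ksp = [Cd^2+][S^2-]
Let s be the molar solubility in this solution. [Cd^2+] = 0.94 + s ≈ 0.94, [S^2-] = s (common-ion effect: Cd^2+ is already 0.94 M).
Ksp ≈ 0.94 × s
s = 7.9 × 10^-27 M
Check: s = 7.9 × 10^-27 ≪ 0.94, so the approximation is valid.

s ≈ 7.9 × 10^-27 M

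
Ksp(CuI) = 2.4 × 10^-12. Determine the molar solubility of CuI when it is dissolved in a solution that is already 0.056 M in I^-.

CuI(s) <=> Cu^+ + I^-
Ksp = [Cu^+][I^-]
Let s be the molar solubility in this solution. [Cu^+] = s, [I^-] = 0.056 + s ≈ 0.056 (Ksp is small, so little additional dissolves).
Ksp ≈ s × 0.056
s = 4.3 × 10^-11 M
Check: s = 4.3 × 10^-11 ≪ 0.056, so the approximation is valid.

s = 4.3e-11 M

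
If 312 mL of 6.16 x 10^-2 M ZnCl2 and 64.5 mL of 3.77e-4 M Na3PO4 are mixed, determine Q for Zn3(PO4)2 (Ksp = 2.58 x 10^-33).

Q = 5.55e-13

Total volume = 312 + 64.5 = 376.5 mL.
[Zn^2+] = 6.16 x 10^-2 × (312/376.5) = 5.105 × 10^-2 M
[PO4^3-] = 3.77 × 10^-4 × (64.5/376.5) = 6.459 × 10^-5 M
Zn3(PO4)2(s) <=> 3 Zn^2+ + 2 PO4^3-, so Q = [Zn^2+]^3[PO4^3-]^2
Q = (5.105 x 10^-2)^3(6.459 × 10^-5)^2 = 5.55 × 10^-13
Q > Ksp, so Zn3(PO4)2 will precipitate.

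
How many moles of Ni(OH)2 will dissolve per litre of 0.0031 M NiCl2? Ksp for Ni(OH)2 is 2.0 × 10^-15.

Ni(OH)2(s) ⇌ Ni^2+(aq) + 2 OH^-(aq)
Ksp = [Ni^2+][OH^-]^2
If s mol/L dissolves here, [Ni^2+] = 0.0031 + s ≈ 0.0031, [OH^-] = 2s (common-ion effect: Ni^2+ is already 0.0031 M).
Ksp ≈ 0.0031 × (2s)^2
s = 4.0 × 10^-7 M
Check: s = 4.0 x 10^-7 ≪ 0.0031, so the approximation is valid.

4.0 x 10^-7 M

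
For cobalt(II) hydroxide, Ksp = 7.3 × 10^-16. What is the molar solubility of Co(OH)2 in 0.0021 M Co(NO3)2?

Co(OH)2(s) ⇌ Co^2+(aq) + 2 OH^-(aq)
Ksp = [Co^2+][OH^-]^2
If s mol/L dissolves here, [Co^2+] = 0.0021 + s ≈ 0.0021, [OH^-] = 2s (common-ion effect: Co^2+ is already 0.0021 M).
Ksp ≈ 0.0021 × (2s)^2
s = 2.9 × 10^-7 M
Check: s = 2.9 × 10^-7 ≪ 0.0021, so the approximation is valid.

s = 2.9 × 10^-7 M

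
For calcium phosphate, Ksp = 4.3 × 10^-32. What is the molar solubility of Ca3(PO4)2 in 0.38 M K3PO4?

s = 2.2e-11 M

Ca3(PO4)2(s) ⇌ 3 Ca^2+ + 2 PO4^3-
Ksp = [Ca^2+]^3[PO4^3-]^2
Let s = moles of Ca3(PO4)2 that dissolve per litre. [Ca^2+] = 3s, [PO4^3-] = 0.38 + 2s ≈ 0.38 (Ksp is small, so little additional dissolves).
Ksp ≈ (3s)^3 × (0.38)^2
s = 2.2 × 10^-11 M
Check: 2s = 4.5 × 10^-11 ≪ 0.38, so the approximation is valid.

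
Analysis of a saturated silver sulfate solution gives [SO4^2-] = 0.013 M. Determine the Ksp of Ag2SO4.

Ag2SO4(s) ⇌ 2 Ag^+ + SO4^2-
Stoichiometry gives [Ag^+] = (2/1)[SO4^2-] = 2.60 × 10^-2 M.
Ksp = [Ag^+]^2[SO4^2-]
Ksp = (2.60 × 10^-2)^2 × 1.3 x 10^-2 = 8.8 × 10^-6

8.8e-6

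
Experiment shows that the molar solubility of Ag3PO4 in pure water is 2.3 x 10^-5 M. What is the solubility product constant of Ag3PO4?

Ag3PO4(s) <=> 3 Ag^+ + PO4^3-
For each mole of Ag3PO4 that dissolves: [Ag^+] = 3s, [PO4^3-] = s.
Ksp = [Ag^+]^3[PO4^3-]
So Ksp = (3s)^3 × s = 27s^4
With s = 2.3 x 10^-5: Ksp = 7.6 x 10^-18

Ksp ≈ 7.6e-18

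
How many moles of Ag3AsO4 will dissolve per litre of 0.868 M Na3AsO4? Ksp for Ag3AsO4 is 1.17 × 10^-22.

Ag3AsO4(s) ⇌ 3 Ag^+(aq) + AsO4^3-(aq)
Ksp = [Ag^+]^3[AsO4^3-]
Let s be the molar solubility in this solution. [Ag^+] = 3s, [AsO4^3-] = 0.868 + s ≈ 0.868 (Ksp is small, so little additional dissolves).
Ksp ≈ (3s)^3 × 0.868
s = 1.71 x 10^-8 M
Check: s = 1.7 × 10^-8 ≪ 0.868, so the approximation is valid.

s = 1.71 × 10^-8 M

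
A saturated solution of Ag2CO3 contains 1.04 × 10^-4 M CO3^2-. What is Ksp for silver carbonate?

Ksp ≈ 4.50e-12

Ag2CO3(s) ⇌ 2 Ag^+(aq) + CO3^2-(aq)
Stoichiometry gives [Ag^+] = (2/1)[CO3^2-] = 2.080 × 10^-4 M.
Ksp = [Ag^+]^2[CO3^2-]
Ksp = (2.080 × 10^-4)^2 × 1.04 x 10^-4 = 4.50 x 10^-12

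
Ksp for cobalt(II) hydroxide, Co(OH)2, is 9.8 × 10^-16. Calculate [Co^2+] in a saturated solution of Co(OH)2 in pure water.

[Co^2+] ≈ 6.3e-6 M

Co(OH)2(s) <=> Co^2+ + 2 OH^-
Ksp = [Co^2+][OH^-]^2
Let s = molar solubility. Then [Co^2+] = s and [OH^-] = 2s.
So Ksp = s × (2s)^2 = 4s^3
Solving, s = (9.8 × 10^-16/4)^(1/3) = 6.26 x 10^-6 M
[Co^2+] = s = 6.3 × 10^-6 M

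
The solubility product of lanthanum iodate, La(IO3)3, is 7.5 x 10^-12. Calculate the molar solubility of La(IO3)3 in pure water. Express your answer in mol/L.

s ≈ 7.3e-4 M

La(IO3)3(s) ⇌ La^3+(aq) + 3 IO3^-(aq)
Ksp = [La^3+][IO3^-]^3
If s mol/L of La(IO3)3 dissolves, [La^3+] = s and [IO3^-] = 3s.
Ksp = s(3s)^3 = 27s^4
s^4 = 7.5 x 10^-12 / 27, so s = 7.3 x 10^-4 M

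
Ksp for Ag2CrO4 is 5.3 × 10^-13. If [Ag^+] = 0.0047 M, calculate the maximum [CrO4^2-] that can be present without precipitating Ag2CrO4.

2.4e-8 M

Ag2CrO4(s) ⇌ 2 Ag^+(aq) + CrO4^2-(aq)
Ksp = [Ag^+]^2[CrO4^2-]
Precipitation begins when Q = Ksp. With [Ag^+] = 0.0047 M:
5.3 × 10^-13 = (0.0047)^2 × [CrO4^2-]
[CrO4^2-] = (5.3 × 10^-13 / 2.21 × 10^-5) = 2.4 x 10^-8 M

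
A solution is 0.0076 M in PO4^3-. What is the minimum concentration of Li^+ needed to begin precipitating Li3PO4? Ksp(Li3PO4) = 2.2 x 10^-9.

[Li^+] = 6.6e-3 M

Li3PO4(s) <=> 3 Li^+ + PO4^3-
Ksp = [Li^+]^3[PO4^3-]
Precipitation begins when Q = Ksp. With [PO4^3-] = 0.0076 M:
2.2 x 10^-9 = (0.0076) × [Li^+]^3
[Li^+] = (2.2 x 10^-9 / 7.6 × 10^-3)^(1/3) = 6.6 x 10^-3 M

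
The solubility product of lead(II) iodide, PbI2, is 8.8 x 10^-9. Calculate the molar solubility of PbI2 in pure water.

1.3 × 10^-3 M

PbI2(s) <=> Pb^2+(aq) + 2 I^-(aq)
Ksp = [Pb^2+][I^-]^2
For each mole of PbI2 that dissolves: [Pb^2+] = s, [I^-] = 2s.
Ksp = s(2s)^2 = 4s^3
s^3 = 8.8 x 10^-9 / 4, so s = 1.3 x 10^-3 M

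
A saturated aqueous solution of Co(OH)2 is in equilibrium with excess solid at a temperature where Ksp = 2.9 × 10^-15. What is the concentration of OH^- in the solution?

Co(OH)2(s) ⇌ Co^2+ + 2 OH^-
Ksp = [Co^2+][OH^-]^2
Let s = molar solubility. Then [Co^2+] = s and [OH^-] = 2s.
Ksp = s(2s)^2 = 4s^3
s = (2.9 × 10^-15 / 4)^(1/3) = 8.98 x 10^-6 M
[OH^-] = 2s = 1.8 × 10^-5 M

[OH^-] ≈ 1.8e-5 M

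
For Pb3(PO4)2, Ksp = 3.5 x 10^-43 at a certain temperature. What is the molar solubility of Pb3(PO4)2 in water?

Pb3(PO4)2(s) <=> 3 Pb^2+ + 2 PO4^3-
Ksp = [Pb^2+]^3[PO4^3-]^2
With molar solubility s: [Pb^2+] = 3s, [PO4^3-] = 2s.
Ksp = (3s)^3(2s)^2 = 108s^5
s = (3.5 x 10^-43 / 108)^(1/5) = 1.3 x 10^-9 M

s = 1.3e-9 M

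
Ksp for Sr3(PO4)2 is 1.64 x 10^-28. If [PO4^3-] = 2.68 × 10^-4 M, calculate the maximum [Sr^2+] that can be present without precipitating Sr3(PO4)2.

[Sr^2+] = 1.32e-7 M

Sr3(PO4)2(s) ⇌ 3 Sr^2+(aq) + 2 PO4^3-(aq)
Ksp = [Sr^2+]^3[PO4^3-]^2
Precipitation begins when Q = Ksp. With [PO4^3-] = 2.68 × 10^-4 M:
1.64 x 10^-28 = (2.68 × 10^-4)^2 × [Sr^2+]^3
[Sr^2+] = (1.64 x 10^-28 / 7.182 × 10^-8)^(1/3) = 1.32 × 10^-7 M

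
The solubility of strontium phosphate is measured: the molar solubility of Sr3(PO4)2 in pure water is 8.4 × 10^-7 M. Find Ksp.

Ksp ≈ 4.5 × 10^-29

Sr3(PO4)2(s) <=> 3 Sr^2+(aq) + 2 PO4^3-(aq)
For each mole of Sr3(PO4)2 that dissolves: [Sr^2+] = 3s, [PO4^3-] = 2s.
Ksp = [Sr^2+]^3[PO4^3-]^2
So Ksp = (3s)^3 × (2s)^2 = 108s^5
With s = 8.4 × 10^-7: Ksp = 4.5 × 10^-29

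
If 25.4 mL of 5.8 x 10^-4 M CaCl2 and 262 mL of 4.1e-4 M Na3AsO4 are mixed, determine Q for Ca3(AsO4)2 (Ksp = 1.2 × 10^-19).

Total volume = 25.4 + 262 = 287.4 mL.
[Ca^2+] = 5.8 × 10^-4 × (25.4/287.4) = 5.13 × 10^-5 M
[AsO4^3-] = 4.1 × 10^-4 × (262/287.4) = 3.74 × 10^-4 M
Ca3(AsO4)2(s) ⇌ 3 Ca^2+ + 2 AsO4^3-, so Q = [Ca^2+]^3[AsO4^3-]^2
Q = (5.13 x 10^-5)^3(3.74 x 10^-4)^2 = 1.9 × 10^-20
Q < Ksp, so no precipitate of Ca3(AsO4)2 forms.

Q = 1.9 × 10^-20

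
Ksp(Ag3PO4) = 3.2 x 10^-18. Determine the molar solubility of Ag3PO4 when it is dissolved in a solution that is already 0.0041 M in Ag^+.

Ag3PO4(s) ⇌ 3 Ag^+(aq) + PO4^3-(aq)
Ksp = [Ag^+]^3[PO4^3-]
Let s be the molar solubility in this solution. [Ag^+] = 0.0041 + 3s ≈ 0.0041, [PO4^3-] = s (since the Ag^+ already present dominates).
Ksp ≈ (0.0041)^3 × s
s = 4.6 × 10^-11 M
Check: 3s = 1.4 × 10^-10 ≪ 0.0041, so the approximation is valid.

4.6 x 10^-11 M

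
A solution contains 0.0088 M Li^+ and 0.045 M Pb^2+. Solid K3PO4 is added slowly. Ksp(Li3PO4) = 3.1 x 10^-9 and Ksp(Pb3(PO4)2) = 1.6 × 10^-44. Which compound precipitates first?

Precipitation of each salt starts when its ion product equals its Ksp.
For Li3PO4: 3.1 x 10^-9 = (0.0088)^3 × [PO4^3-]  ⇒  [PO4^3-] = 4.5 × 10^-3 M.
For Pb3(PO4)2: 1.6 × 10^-44 = (0.045)^3 × [PO4^3-]^2  ⇒  [PO4^3-] = 1.3 x 10^-20 M.
The salt with the lower threshold [PO4^3-] precipitates first: Pb3(PO4)2.

Pb3(PO4)2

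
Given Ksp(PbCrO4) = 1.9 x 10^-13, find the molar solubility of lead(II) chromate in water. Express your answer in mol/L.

PbCrO4(s) <=> Pb^2+ + CrO4^2-
Ksp = [Pb^2+][CrO4^2-]
For each mole of PbCrO4 that dissolves: [Pb^2+] = s, [CrO4^2-] = s.
Ksp = s × s = s^2
s = √(1.9 x 10^-13) = 4.4 × 10^-7 M

4.4e-7 M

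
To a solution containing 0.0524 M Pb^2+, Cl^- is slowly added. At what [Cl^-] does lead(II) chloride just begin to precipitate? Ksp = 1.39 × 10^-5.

[Cl^-] = 1.63 × 10^-2 M

PbCl2(s) ⇌ Pb^2+ + 2 Cl^-
Ksp = [Pb^2+][Cl^-]^2
Precipitation begins when Q = Ksp. With [Pb^2+] = 0.0524 M:
1.39 × 10^-5 = (0.0524) × [Cl^-]^2
[Cl^-] = (1.39 × 10^-5 / 5.24 × 10^-2)^(1/2) = 1.63 × 10^-2 M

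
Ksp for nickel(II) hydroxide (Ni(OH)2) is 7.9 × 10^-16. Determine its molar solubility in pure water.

Ni(OH)2(s) ⇌ Ni^2+(aq) + 2 OH^-(aq)
Ksp = [Ni^2+][OH^-]^2
For each mole of Ni(OH)2 that dissolves: [Ni^2+] = s, [OH^-] = 2s.
Ksp = s(2s)^2 = 4s^3
s^3 = 7.9 × 10^-16 / 4, so s = 5.8 x 10^-6 M

s ≈ 5.8 × 10^-6 M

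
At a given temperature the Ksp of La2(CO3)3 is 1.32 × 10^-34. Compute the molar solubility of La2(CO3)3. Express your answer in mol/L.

La2(CO3)3(s) <=> 2 La^3+ + 3 CO3^2-
Ksp = [La^3+]^2[CO3^2-]^3
If s mol/L of La2(CO3)3 dissolves, [La^3+] = 2s and [CO3^2-] = 3s.
Substituting: Ksp = (2s)^2(3s)^3 = 108s^5
Solving, s = (1.32 × 10^-34/108)^(1/5) = 6.57 x 10^-8 M

6.57 × 10^-8 M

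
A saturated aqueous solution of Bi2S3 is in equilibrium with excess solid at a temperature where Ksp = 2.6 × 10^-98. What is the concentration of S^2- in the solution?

3.6e-20 M

Bi2S3(s) <=> 2 Bi^3+(aq) + 3 S^2-(aq)
Ksp = [Bi^3+]^2[S^2-]^3
With molar solubility s: [Bi^3+] = 2s, [S^2-] = 3s.
Substituting: Ksp = (2s)^2(3s)^3 = 108s^5
Solving, s = (2.6 × 10^-98/108)^(1/5) = 1.19 x 10^-20 M
[S^2-] = 3s = 3.6 x 10^-20 M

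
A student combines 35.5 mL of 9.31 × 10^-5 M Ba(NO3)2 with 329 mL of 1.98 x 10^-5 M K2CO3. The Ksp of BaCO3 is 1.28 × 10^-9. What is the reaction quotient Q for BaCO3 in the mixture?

Q = 1.62 × 10^-10

Total volume = 35.5 + 329 = 364.5 mL.
[Ba^2+] = 9.31 × 10^-5 × (35.5/364.5) = 9.067 × 10^-6 M
[CO3^2-] = 1.98 x 10^-5 × (329/364.5) = 1.787 × 10^-5 M
BaCO3(s) ⇌ Ba^2+ + CO3^2-, so Q = [Ba^2+][CO3^2-]
Q = (9.067 x 10^-6)(1.787 × 10^-5) = 1.62 x 10^-10
Q < Ksp, so no precipitate of BaCO3 forms.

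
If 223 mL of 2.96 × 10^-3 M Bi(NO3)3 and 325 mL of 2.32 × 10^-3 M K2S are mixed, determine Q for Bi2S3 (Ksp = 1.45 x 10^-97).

Total volume = 223 + 325 = 548 mL.
[Bi^3+] = 2.96 x 10^-3 × (223/548) = 1.205 × 10^-3 M
[S^2-] = 2.32 × 10^-3 × (325/548) = 1.376 x 10^-3 M
Bi2S3(s) ⇌ 2 Bi^3+(aq) + 3 S^2-(aq), so Q = [Bi^3+]^2[S^2-]^3
Q = (1.205 x 10^-3)^2(1.376 x 10^-3)^3 = 3.78 × 10^-15
Q > Ksp, so Bi2S3 will precipitate.

3.78 × 10^-15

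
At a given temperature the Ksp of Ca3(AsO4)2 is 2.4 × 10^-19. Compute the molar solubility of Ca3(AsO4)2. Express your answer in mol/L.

s ≈ 7.4e-5 M

Ca3(AsO4)2(s) ⇌ 3 Ca^2+ + 2 AsO4^3-
Ksp = [Ca^2+]^3[AsO4^3-]^2
For each mole of Ca3(AsO4)2 that dissolves: [Ca^2+] = 3s, [AsO4^3-] = 2s.
Ksp = (3s)^3(2s)^2 = 108s^5
s^5 = 2.4 × 10^-19 / 108, so s = 7.4 × 10^-5 M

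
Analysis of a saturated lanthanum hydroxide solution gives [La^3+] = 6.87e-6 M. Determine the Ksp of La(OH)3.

La(OH)3(s) <=> La^3+(aq) + 3 OH^-(aq)
Stoichiometry gives [OH^-] = (3/1)[La^3+] = 2.061 × 10^-5 M.
Ksp = [La^3+][OH^-]^3
Ksp = 6.87 × 10^-6 × (2.061 x 10^-5)^3 = 6.01 x 10^-20

Ksp = 6.01e-20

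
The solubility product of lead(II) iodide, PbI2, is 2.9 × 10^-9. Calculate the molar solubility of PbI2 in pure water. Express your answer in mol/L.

s = 9.0 x 10^-4 M

PbI2(s) ⇌ Pb^2+(aq) + 2 I^-(aq)
Ksp = [Pb^2+][I^-]^2
For each mole of PbI2 that dissolves: [Pb^2+] = s, [I^-] = 2s.
Ksp = s(2s)^2 = 4s^3
s^3 = 2.9 × 10^-9 / 4, so s = 9.0 x 10^-4 M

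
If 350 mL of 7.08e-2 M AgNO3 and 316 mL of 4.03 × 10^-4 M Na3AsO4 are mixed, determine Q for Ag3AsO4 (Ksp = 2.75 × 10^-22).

Total volume = 350 + 316 = 666 mL.
[Ag^+] = 7.08 × 10^-2 × (350/666) = 3.721 x 10^-2 M
[AsO4^3-] = 4.03 × 10^-4 × (316/666) = 1.912 x 10^-4 M
Ag3AsO4(s) <=> 3 Ag^+ + AsO4^3-, so Q = [Ag^+]^3[AsO4^3-]
Q = (3.721 × 10^-2)^3(1.912 × 10^-4) = 9.85 × 10^-9
Q > Ksp, so Ag3AsO4 will precipitate.

Q ≈ 9.85 × 10^-9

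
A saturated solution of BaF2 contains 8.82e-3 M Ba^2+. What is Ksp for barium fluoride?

BaF2(s) ⇌ Ba^2+(aq) + 2 F^-(aq)
Stoichiometry gives [F^-] = (2/1)[Ba^2+] = 1.764 x 10^-2 M.
Ksp = [Ba^2+][F^-]^2
Ksp = 8.82 × 10^-3 × (1.764 × 10^-2)^2 = 2.74 × 10^-6

2.74e-6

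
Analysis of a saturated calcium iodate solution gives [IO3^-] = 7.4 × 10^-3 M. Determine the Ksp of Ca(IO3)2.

2.0 × 10^-7

Ca(IO3)2(s) ⇌ Ca^2+ + 2 IO3^-
Stoichiometry gives [Ca^2+] = (1/2)[IO3^-] = 3.70 × 10^-3 M.
Ksp = [Ca^2+][IO3^-]^2
Ksp = 3.70 × 10^-3 × (7.4 × 10^-3)^2 = 2.0 × 10^-7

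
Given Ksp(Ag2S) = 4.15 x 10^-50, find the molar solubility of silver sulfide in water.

2.18 × 10^-17 M

Ag2S(s) ⇌ 2 Ag^+(aq) + S^2-(aq)
Ksp = [Ag^+]^2[S^2-]
If s mol/L of Ag2S dissolves, [Ag^+] = 2s and [S^2-] = s.
Substituting: Ksp = (2s)^2s = 4s^3
s = (4.15 x 10^-50 / 4)^(1/3) = 2.18 × 10^-17 M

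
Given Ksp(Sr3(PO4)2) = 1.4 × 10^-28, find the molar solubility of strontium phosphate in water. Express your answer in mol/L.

1.1 × 10^-6 M

Sr3(PO4)2(s) ⇌ 3 Sr^2+(aq) + 2 PO4^3-(aq)
Ksp = [Sr^2+]^3[PO4^3-]^2
Let s = molar solubility. Then [Sr^2+] = 3s and [PO4^3-] = 2s.
Substituting: Ksp = (3s)^3(2s)^2 = 108s^5
Solving, s = (1.4 × 10^-28/108)^(1/5) = 1.1 × 10^-6 M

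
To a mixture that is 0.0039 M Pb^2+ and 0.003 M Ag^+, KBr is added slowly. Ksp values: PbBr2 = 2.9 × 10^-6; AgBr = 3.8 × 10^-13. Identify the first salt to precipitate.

Each salt begins to precipitate when Q = Ksp, i.e. when [Br^-] reaches its threshold.
For PbBr2: 2.9 × 10^-6 = 0.0039 × [Br^-]^2  ⇒  [Br^-] = 2.7 x 10^-2 M.
For AgBr: 3.8 × 10^-13 = 0.003 × [Br^-]  ⇒  [Br^-] = 1.3 x 10^-10 M.
The salt with the lower threshold [Br^-] precipitates first: AgBr.

AgBr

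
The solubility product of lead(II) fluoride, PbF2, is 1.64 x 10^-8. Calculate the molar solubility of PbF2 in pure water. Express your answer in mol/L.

1.60 x 10^-3 M

PbF2(s) ⇌ Pb^2+ + 2 F^-
Ksp = [Pb^2+][F^-]^2
For each mole of PbF2 that dissolves: [Pb^2+] = s, [F^-] = 2s.
Ksp = s(2s)^2 = 4s^3
s = (1.64 x 10^-8 / 4)^(1/3) = 1.60 x 10^-3 M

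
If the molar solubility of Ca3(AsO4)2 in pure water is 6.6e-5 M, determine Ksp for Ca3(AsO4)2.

1.4 × 10^-19

Ca3(AsO4)2(s) ⇌ 3 Ca^2+(aq) + 2 AsO4^3-(aq)
For each mole of Ca3(AsO4)2 that dissolves: [Ca^2+] = 3s, [AsO4^3-] = 2s.
Ksp = [Ca^2+]^3[AsO4^3-]^2
Ksp = (3s)^3(2s)^2 = 108s^5
Ksp = 108 × (6.6 × 10^-5)^5 = 1.4 × 10^-19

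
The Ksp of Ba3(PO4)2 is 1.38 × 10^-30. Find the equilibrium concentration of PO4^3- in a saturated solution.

[PO4^3-] = 8.36 x 10^-7 M

Ba3(PO4)2(s) <=> 3 Ba^2+(aq) + 2 PO4^3-(aq)
Ksp = [Ba^2+]^3[PO4^3-]^2
With molar solubility s: [Ba^2+] = 3s, [PO4^3-] = 2s.
So Ksp = (3s)^3 × (2s)^2 = 108s^5
s = (1.38 × 10^-30 / 108)^(1/5) = 4.181 × 10^-7 M
[PO4^3-] = 2s = 8.36 × 10^-7 M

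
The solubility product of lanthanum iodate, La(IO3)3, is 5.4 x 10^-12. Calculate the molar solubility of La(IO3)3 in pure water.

La(IO3)3(s) ⇌ La^3+(aq) + 3 IO3^-(aq)
Ksp = [La^3+][IO3^-]^3
For each mole of La(IO3)3 that dissolves: [La^3+] = s, [IO3^-] = 3s.
So Ksp = s × (3s)^3 = 27s^4
Solving, s = (5.4 x 10^-12/27)^(1/4) = 6.7 × 10^-4 M

s = 6.7 x 10^-4 M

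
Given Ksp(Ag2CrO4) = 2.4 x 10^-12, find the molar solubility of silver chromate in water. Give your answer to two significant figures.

s ≈ 8.4 x 10^-5 M

Ag2CrO4(s) <=> 2 Ag^+ + CrO4^2-
Ksp = [Ag^+]^2[CrO4^2-]
With molar solubility s: [Ag^+] = 2s, [CrO4^2-] = s.
So Ksp = (2s)^2 × s = 4s^3
s = (2.4 x 10^-12 / 4)^(1/3) = 8.4 x 10^-5 M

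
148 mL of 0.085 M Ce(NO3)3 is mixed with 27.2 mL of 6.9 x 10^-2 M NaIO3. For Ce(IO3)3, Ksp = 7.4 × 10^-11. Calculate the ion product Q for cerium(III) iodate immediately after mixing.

8.8 × 10^-8

Total volume = 148 + 27.2 = 175.2 mL.
[Ce^3+] = 8.5 × 10^-2 × (148/175.2) = 7.18 x 10^-2 M
[IO3^-] = 6.9 x 10^-2 × (27.2/175.2) = 1.07 × 10^-2 M
Ce(IO3)3(s) <=> Ce^3+ + 3 IO3^-, so Q = [Ce^3+][IO3^-]^3
Q = (7.18 × 10^-2)(1.07 × 10^-2)^3 = 8.8 × 10^-8
Q > Ksp, so Ce(IO3)3 will precipitate.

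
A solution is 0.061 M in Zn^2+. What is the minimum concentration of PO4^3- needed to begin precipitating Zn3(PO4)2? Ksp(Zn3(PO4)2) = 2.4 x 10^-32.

Zn3(PO4)2(s) <=> 3 Zn^2+(aq) + 2 PO4^3-(aq)
Ksp = [Zn^2+]^3[PO4^3-]^2
Precipitation begins when Q = Ksp. With [Zn^2+] = 0.061 M:
2.4 x 10^-32 = (0.061)^3 × [PO4^3-]^2
[PO4^3-] = (2.4 x 10^-32 / 2.27 × 10^-4)^(1/2) = 1.0 x 10^-14 M

1.0e-14 M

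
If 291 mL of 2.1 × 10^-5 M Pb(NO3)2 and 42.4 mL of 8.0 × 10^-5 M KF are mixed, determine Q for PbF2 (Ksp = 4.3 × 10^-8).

Total volume = 291 + 42.4 = 333.4 mL.
[Pb^2+] = 2.1 × 10^-5 × (291/333.4) = 1.83 × 10^-5 M
[F^-] = 8.0 × 10^-5 × (42.4/333.4) = 1.02 × 10^-5 M
PbF2(s) ⇌ Pb^2+ + 2 F^-, so Q = [Pb^2+][F^-]^2
Q = (1.83 × 10^-5)(1.02 × 10^-5)^2 = 1.9 × 10^-15
Q < Ksp, so no precipitate of PbF2 forms.

1.9 × 10^-15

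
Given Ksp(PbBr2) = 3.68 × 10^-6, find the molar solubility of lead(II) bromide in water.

9.73e-3 M

PbBr2(s) ⇌ Pb^2+(aq) + 2 Br^-(aq)
Ksp = [Pb^2+][Br^-]^2
With molar solubility s: [Pb^2+] = s, [Br^-] = 2s.
So Ksp = s × (2s)^2 = 4s^3
Solving, s = (3.68 × 10^-6/4)^(1/3) = 9.73 × 10^-3 M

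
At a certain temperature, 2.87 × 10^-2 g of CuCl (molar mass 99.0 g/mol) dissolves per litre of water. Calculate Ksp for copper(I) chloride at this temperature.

Molar solubility s = (2.87 × 10^-2 g/L) / (99.0 g/mol) = 2.899 x 10^-4 M.
CuCl(s) <=> Cu^+ + Cl^-
For each mole of CuCl that dissolves: [Cu^+] = s, [Cl^-] = s.
Ksp = [Cu^+][Cl^-]
Ksp = s^2
Ksp = (2.899 × 10^-4)^2 = 8.40 × 10^-8

Ksp = 8.40 × 10^-8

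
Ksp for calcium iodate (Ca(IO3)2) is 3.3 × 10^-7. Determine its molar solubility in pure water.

Ca(IO3)2(s) <=> Ca^2+ + 2 IO3^-
Ksp = [Ca^2+][IO3^-]^2
With molar solubility s: [Ca^2+] = s, [IO3^-] = 2s.
Ksp = s(2s)^2 = 4s^3
Solving, s = (3.3 × 10^-7/4)^(1/3) = 4.4 × 10^-3 M

s ≈ 4.4 × 10^-3 M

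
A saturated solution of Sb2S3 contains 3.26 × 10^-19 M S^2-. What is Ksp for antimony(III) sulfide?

1.64e-93

Sb2S3(s) ⇌ 2 Sb^3+ + 3 S^2-
Stoichiometry gives [Sb^3+] = (2/3)[S^2-] = 2.173 × 10^-19 M.
Ksp = [Sb^3+]^2[S^2-]^3
Ksp = (2.173 × 10^-19)^2 × (3.26 × 10^-19)^3 = 1.64 x 10^-93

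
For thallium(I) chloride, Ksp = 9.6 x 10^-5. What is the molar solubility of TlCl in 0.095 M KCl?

TlCl(s) <=> Tl^+ + Cl^-
Ksp = [Tl^+][Cl^-]
Let s = moles of TlCl that dissolve per litre. [Tl^+] = s, [Cl^-] = 0.095 + s ≈ 0.095 (common-ion effect: Cl^- is already 0.095 M).
Ksp ≈ s × 0.095
s = 1.0 × 10^-3 M
Check: s = 1.0 × 10^-3 ≪ 0.095, so the approximation is valid.

1.0e-3 M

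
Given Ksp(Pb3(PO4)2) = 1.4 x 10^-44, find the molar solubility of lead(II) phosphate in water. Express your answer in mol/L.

s ≈ 6.6 × 10^-10 M

Pb3(PO4)2(s) <=> 3 Pb^2+ + 2 PO4^3-
Ksp = [Pb^2+]^3[PO4^3-]^2
For each mole of Pb3(PO4)2 that dissolves: [Pb^2+] = 3s, [PO4^3-] = 2s.
So Ksp = (3s)^3 × (2s)^2 = 108s^5
Solving, s = (1.4 x 10^-44/108)^(1/5) = 6.6 × 10^-10 M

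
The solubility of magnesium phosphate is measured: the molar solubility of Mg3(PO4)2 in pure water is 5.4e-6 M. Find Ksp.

Ksp = 5.0 x 10^-25

Mg3(PO4)2(s) ⇌ 3 Mg^2+ + 2 PO4^3-
Let s = molar solubility. Then [Mg^2+] = 3s and [PO4^3-] = 2s.
Ksp = [Mg^2+]^3[PO4^3-]^2
Ksp = (3s)^3(2s)^2 = 108s^5
With s = 5.4 × 10^-6: Ksp = 5.0 x 10^-25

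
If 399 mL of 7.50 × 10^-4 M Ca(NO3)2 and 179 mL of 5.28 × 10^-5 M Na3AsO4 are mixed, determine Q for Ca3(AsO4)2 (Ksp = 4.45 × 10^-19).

Total volume = 399 + 179 = 578 mL.
[Ca^2+] = 7.50 x 10^-4 × (399/578) = 5.177 × 10^-4 M
[AsO4^3-] = 5.28 × 10^-5 × (179/578) = 1.635 x 10^-5 M
Ca3(AsO4)2(s) <=> 3 Ca^2+ + 2 AsO4^3-, so Q = [Ca^2+]^3[AsO4^3-]^2
Q = (5.177 × 10^-4)^3(1.635 × 10^-5)^2 = 3.71 × 10^-20
Q < Ksp, so no precipitate of Ca3(AsO4)2 forms.

3.71e-20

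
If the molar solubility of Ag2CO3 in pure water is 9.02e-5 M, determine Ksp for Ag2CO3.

2.94 x 10^-12

Ag2CO3(s) ⇌ 2 Ag^+ + CO3^2-
With molar solubility s: [Ag^+] = 2s, [CO3^2-] = s.
Ksp = [Ag^+]^2[CO3^2-]
Substituting: Ksp = (2s)^2s = 4s^3
Ksp = 4 × (9.02 x 10^-5)^3 = 2.94 × 10^-12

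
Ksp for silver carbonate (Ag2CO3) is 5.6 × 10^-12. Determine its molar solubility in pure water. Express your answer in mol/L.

s = 1.1e-4 M

Ag2CO3(s) ⇌ 2 Ag^+ + CO3^2-
Ksp = [Ag^+]^2[CO3^2-]
Let s = molar solubility. Then [Ag^+] = 2s and [CO3^2-] = s.
Substituting: Ksp = (2s)^2s = 4s^3
s = (5.6 × 10^-12 / 4)^(1/3) = 1.1 x 10^-4 M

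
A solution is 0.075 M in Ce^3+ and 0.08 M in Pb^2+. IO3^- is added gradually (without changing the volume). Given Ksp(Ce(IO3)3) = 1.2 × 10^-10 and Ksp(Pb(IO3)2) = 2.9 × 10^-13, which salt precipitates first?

Pb(IO3)2

Precipitation of each salt starts when its ion product equals its Ksp.
For Ce(IO3)3: 1.2 × 10^-10 = 0.075 × [IO3^-]^3  ⇒  [IO3^-] = 1.2 x 10^-3 M.
For Pb(IO3)2: 2.9 × 10^-13 = 0.08 × [IO3^-]^2  ⇒  [IO3^-] = 1.9 × 10^-6 M.
The salt with the lower threshold [IO3^-] precipitates first: Pb(IO3)2.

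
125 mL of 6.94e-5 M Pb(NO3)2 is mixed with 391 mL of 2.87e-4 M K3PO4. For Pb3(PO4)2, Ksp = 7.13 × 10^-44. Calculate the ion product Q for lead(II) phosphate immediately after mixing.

Q ≈ 2.25e-22

Total volume = 125 + 391 = 516 mL.
[Pb^2+] = 6.94 × 10^-5 × (125/516) = 1.681 x 10^-5 M
[PO4^3-] = 2.87 x 10^-4 × (391/516) = 2.175 × 10^-4 M
Pb3(PO4)2(s) <=> 3 Pb^2+ + 2 PO4^3-, so Q = [Pb^2+]^3[PO4^3-]^2
Q = (1.681 x 10^-5)^3(2.175 × 10^-4)^2 = 2.25 × 10^-22
Q > Ksp, so Pb3(PO4)2 will precipitate.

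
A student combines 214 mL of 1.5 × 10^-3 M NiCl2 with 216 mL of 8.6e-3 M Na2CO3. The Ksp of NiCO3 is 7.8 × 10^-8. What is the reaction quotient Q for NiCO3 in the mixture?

Total volume = 214 + 216 = 430 mL.
[Ni^2+] = 1.5 × 10^-3 × (214/430) = 7.47 x 10^-4 M
[CO3^2-] = 8.6 × 10^-3 × (216/430) = 4.32 × 10^-3 M
NiCO3(s) ⇌ Ni^2+ + CO3^2-, so Q = [Ni^2+][CO3^2-]
Q = (7.47 × 10^-4)(4.32 × 10^-3) = 3.2 × 10^-6
Q > Ksp, so NiCO3 will precipitate.

Q ≈ 3.2 x 10^-6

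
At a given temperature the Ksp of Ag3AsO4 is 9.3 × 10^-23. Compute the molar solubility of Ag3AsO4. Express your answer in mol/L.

s ≈ 1.4 x 10^-6 M

Ag3AsO4(s) <=> 3 Ag^+ + AsO4^3-
Ksp = [Ag^+]^3[AsO4^3-]
Let s = molar solubility. Then [Ag^+] = 3s and [AsO4^3-] = s.
Substituting: Ksp = (3s)^3s = 27s^4
s = (9.3 × 10^-23 / 27)^(1/4) = 1.4 × 10^-6 M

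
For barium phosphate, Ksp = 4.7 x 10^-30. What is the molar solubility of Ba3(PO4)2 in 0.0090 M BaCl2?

Ba3(PO4)2(s) ⇌ 3 Ba^2+ + 2 PO4^3-
Ksp = [Ba^2+]^3[PO4^3-]^2
Let s be the molar solubility in this solution. [Ba^2+] = 0.0090 + 3s ≈ 0.0090, [PO4^3-] = 2s (common-ion effect: Ba^2+ is already 0.0090 M).
Ksp ≈ (0.0090)^3 × (2s)^2
s = 1.3 × 10^-12 M
Check: 3s = 3.8 × 10^-12 ≪ 0.0090, so the approximation is valid.

1.3 × 10^-12 M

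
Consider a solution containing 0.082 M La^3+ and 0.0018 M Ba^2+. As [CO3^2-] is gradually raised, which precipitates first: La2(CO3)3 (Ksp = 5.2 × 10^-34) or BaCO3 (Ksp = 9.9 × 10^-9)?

La2(CO3)3

Each salt begins to precipitate when Q = Ksp, i.e. when [CO3^2-] reaches its threshold.
For La2(CO3)3: 5.2 × 10^-34 = (0.082)^2 × [CO3^2-]^3  ⇒  [CO3^2-] = 4.3 x 10^-11 M.
For BaCO3: 9.9 × 10^-9 = 0.0018 × [CO3^2-]  ⇒  [CO3^2-] = 5.5 × 10^-6 M.
The salt with the lower threshold [CO3^2-] precipitates first: La2(CO3)3.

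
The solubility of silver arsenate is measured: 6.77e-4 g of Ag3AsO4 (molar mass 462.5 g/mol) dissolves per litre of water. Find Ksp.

Molar solubility s = (6.77 × 10^-4 g/L) / (462.5 g/mol) = 1.464 x 10^-6 M.
Ag3AsO4(s) ⇌ 3 Ag^+ + AsO4^3-
Let s = molar solubility. Then [Ag^+] = 3s and [AsO4^3-] = s.
Ksp = [Ag^+]^3[AsO4^3-]
Substituting: Ksp = (3s)^3s = 27s^4
Ksp = 27 × (1.464 × 10^-6)^4 = 1.24 × 10^-22

1.24 × 10^-22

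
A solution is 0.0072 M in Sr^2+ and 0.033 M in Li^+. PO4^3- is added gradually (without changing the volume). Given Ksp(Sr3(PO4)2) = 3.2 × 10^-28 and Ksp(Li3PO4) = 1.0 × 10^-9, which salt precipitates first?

Sr3(PO4)2

Each salt begins to precipitate when Q = Ksp, i.e. when [PO4^3-] reaches its threshold.
For Sr3(PO4)2: 3.2 × 10^-28 = (0.0072)^3 × [PO4^3-]^2  ⇒  [PO4^3-] = 2.9 × 10^-11 M.
For Li3PO4: 1.0 × 10^-9 = (0.033)^3 × [PO4^3-]  ⇒  [PO4^3-] = 2.8 × 10^-5 M.
The salt with the lower threshold [PO4^3-] precipitates first: Sr3(PO4)2.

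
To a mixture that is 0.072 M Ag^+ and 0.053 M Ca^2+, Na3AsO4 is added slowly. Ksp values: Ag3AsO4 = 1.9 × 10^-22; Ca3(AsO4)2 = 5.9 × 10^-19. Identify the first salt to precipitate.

Ag3AsO4

Precipitation of each salt starts when its ion product equals its Ksp.
For Ag3AsO4: 1.9 × 10^-22 = (0.072)^3 × [AsO4^3-]  ⇒  [AsO4^3-] = 5.1 x 10^-19 M.
For Ca3(AsO4)2: 5.9 × 10^-19 = (0.053)^3 × [AsO4^3-]^2  ⇒  [AsO4^3-] = 6.3 × 10^-8 M.
The salt with the lower threshold [AsO4^3-] precipitates first: Ag3AsO4.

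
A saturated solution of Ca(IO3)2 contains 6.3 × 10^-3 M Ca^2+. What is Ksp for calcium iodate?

Ca(IO3)2(s) <=> Ca^2+ + 2 IO3^-
Stoichiometry gives [IO3^-] = (2/1)[Ca^2+] = 1.26 × 10^-2 M.
Ksp = [Ca^2+][IO3^-]^2
Ksp = 6.3 x 10^-3 × (1.26 x 10^-2)^2 = 1.0 × 10^-6

Ksp = 1.0 × 10^-6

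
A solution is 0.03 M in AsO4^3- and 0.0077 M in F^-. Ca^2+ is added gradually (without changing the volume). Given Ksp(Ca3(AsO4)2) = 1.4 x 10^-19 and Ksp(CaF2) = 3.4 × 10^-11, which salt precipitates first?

CaF2

Each salt begins to precipitate when Q = Ksp, i.e. when [Ca^2+] reaches its threshold.
For Ca3(AsO4)2: 1.4 x 10^-19 = (0.03)^2 × [Ca^2+]^3  ⇒  [Ca^2+] = 5.4 x 10^-6 M.
For CaF2: 3.4 × 10^-11 = (0.0077)^2 × [Ca^2+]  ⇒  [Ca^2+] = 5.7 × 10^-7 M.
The salt with the lower threshold [Ca^2+] precipitates first: CaF2.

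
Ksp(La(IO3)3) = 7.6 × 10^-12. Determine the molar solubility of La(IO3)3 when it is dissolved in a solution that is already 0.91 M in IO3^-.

1.0e-11 M

La(IO3)3(s) ⇌ La^3+ + 3 IO3^-
Ksp = [La^3+][IO3^-]^3
Let s = moles of La(IO3)3 that dissolve per litre. [La^3+] = s, [IO3^-] = 0.91 + 3s ≈ 0.91 (common-ion effect: IO3^- is already 0.91 M).
Ksp ≈ s × (0.91)^3
s = 1.0 × 10^-11 M
Check: 3s = 3.0 × 10^-11 ≪ 0.91, so the approximation is valid.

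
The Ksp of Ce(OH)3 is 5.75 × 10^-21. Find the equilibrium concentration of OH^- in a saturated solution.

1.15 x 10^-5 M

Ce(OH)3(s) ⇌ Ce^3+(aq) + 3 OH^-(aq)
Ksp = [Ce^3+][OH^-]^3
For each mole of Ce(OH)3 that dissolves: [Ce^3+] = s, [OH^-] = 3s.
So Ksp = s × (3s)^3 = 27s^4
Solving, s = (5.75 × 10^-21/27)^(1/4) = 3.820 × 10^-6 M
[OH^-] = 3s = 1.15 × 10^-5 M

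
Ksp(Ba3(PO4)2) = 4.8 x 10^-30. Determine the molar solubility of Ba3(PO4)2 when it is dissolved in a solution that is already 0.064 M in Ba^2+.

Ba3(PO4)2(s) ⇌ 3 Ba^2+ + 2 PO4^3-
Ksp = [Ba^2+]^3[PO4^3-]^2
If s mol/L dissolves here, [Ba^2+] = 0.064 + 3s ≈ 0.064, [PO4^3-] = 2s (Ksp is small, so little additional dissolves).
Ksp ≈ (0.064)^3 × (2s)^2
s = 6.8 × 10^-14 M
Check: 3s = 2.0 × 10^-13 ≪ 0.064, so the approximation is valid.

s ≈ 6.8 × 10^-14 M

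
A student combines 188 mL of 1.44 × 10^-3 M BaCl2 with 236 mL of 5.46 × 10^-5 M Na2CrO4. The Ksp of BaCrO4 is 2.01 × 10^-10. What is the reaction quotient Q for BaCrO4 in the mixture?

Total volume = 188 + 236 = 424 mL.
[Ba^2+] = 1.44 × 10^-3 × (188/424) = 6.385 × 10^-4 M
[CrO4^2-] = 5.46 × 10^-5 × (236/424) = 3.039 × 10^-5 M
BaCrO4(s) ⇌ Ba^2+ + CrO4^2-, so Q = [Ba^2+][CrO4^2-]
Q = (6.385 x 10^-4)(3.039 × 10^-5) = 1.94 x 10^-8
Q > Ksp, so BaCrO4 will precipitate.

Q ≈ 1.94 × 10^-8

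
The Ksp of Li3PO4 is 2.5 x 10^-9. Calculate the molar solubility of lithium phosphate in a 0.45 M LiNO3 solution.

s = 2.7e-8 M

Li3PO4(s) ⇌ 3 Li^+ + PO4^3-
Ksp = [Li^+]^3[PO4^3-]
If s mol/L dissolves here, [Li^+] = 0.45 + 3s ≈ 0.45, [PO4^3-] = s (since Li^+ from LiNO3 dominates).
Ksp ≈ (0.45)^3 × s
s = 2.7 × 10^-8 M
Check: 3s = 8.2 × 10^-8 ≪ 0.45, so the approximation is valid.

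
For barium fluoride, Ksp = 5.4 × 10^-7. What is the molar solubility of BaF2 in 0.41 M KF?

3.2 × 10^-6 M

BaF2(s) <=> Ba^2+ + 2 F^-
Ksp = [Ba^2+][F^-]^2
Let s = moles of BaF2 that dissolve per litre. [Ba^2+] = s, [F^-] = 0.41 + 2s ≈ 0.41 (common-ion effect: F^- is already 0.41 M).
Ksp ≈ s × (0.41)^2
s = 3.2 × 10^-6 M
Check: 2s = 6.4 x 10^-6 ≪ 0.41, so the approximation is valid.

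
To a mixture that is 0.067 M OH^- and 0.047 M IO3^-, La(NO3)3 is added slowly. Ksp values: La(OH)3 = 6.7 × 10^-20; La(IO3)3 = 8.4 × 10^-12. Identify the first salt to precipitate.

La(OH)3

Precipitation of each salt starts when its ion product equals its Ksp.
For La(OH)3: 6.7 × 10^-20 = (0.067)^3 × [La^3+]  ⇒  [La^3+] = 2.2 × 10^-16 M.
For La(IO3)3: 8.4 × 10^-12 = (0.047)^3 × [La^3+]  ⇒  [La^3+] = 8.1 × 10^-8 M.
The salt with the lower threshold [La^3+] precipitates first: La(OH)3.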